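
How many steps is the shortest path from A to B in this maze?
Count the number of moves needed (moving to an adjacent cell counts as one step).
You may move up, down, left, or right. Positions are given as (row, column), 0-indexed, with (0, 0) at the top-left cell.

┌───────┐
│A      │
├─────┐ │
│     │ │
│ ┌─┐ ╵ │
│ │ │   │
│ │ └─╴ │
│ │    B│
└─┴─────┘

Using BFS to find shortest path:
Start: (0, 0), End: (3, 3)
Path found:
(0,0) → (0,1) → (0,2) → (0,3) → (1,3) → (2,3) → (3,3)
Number of steps: 6

Solution:

┌───────┐
│A → → ↓│
├─────┐ │
│     │↓│
│ ┌─┐ ╵ │
│ │ │  ↓│
│ │ └─╴ │
│ │    B│
└─┴─────┘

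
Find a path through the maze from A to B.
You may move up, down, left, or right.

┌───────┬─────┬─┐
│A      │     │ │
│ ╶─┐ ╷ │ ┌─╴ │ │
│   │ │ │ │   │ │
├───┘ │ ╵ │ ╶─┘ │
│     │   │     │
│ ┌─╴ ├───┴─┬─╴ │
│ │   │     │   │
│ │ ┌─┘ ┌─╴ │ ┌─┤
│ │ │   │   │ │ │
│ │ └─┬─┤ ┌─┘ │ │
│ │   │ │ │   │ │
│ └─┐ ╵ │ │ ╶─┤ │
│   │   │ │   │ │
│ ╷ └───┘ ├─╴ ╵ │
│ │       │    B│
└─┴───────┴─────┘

Finding the shortest path through the maze:
Path length: 24 steps
Directions: right → right → right → down → down → right → up → up → right → right → down → left → down → right → right → down → left → down → down → left → down → right → down → right

Solution:

┌───────┬─────┬─┐
│A → → ↓│↱ → ↓│ │
│ ╶─┐ ╷ │ ┌─╴ │ │
│   │ │↓│↑│↓ ↲│ │
├───┘ │ ╵ │ ╶─┘ │
│     │↳ ↑│↳ → ↓│
│ ┌─╴ ├───┴─┬─╴ │
│ │   │     │↓ ↲│
│ │ ┌─┘ ┌─╴ │ ┌─┤
│ │ │   │   │↓│ │
│ │ └─┬─┤ ┌─┘ │ │
│ │   │ │ │↓ ↲│ │
│ └─┐ ╵ │ │ ╶─┤ │
│   │   │ │↳ ↓│ │
│ ╷ └───┘ ├─╴ ╵ │
│ │       │  ↳ B│
└─┴───────┴─────┘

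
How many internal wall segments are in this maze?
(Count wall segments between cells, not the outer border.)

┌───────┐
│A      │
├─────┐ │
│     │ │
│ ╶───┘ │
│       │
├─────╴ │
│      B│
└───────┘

Counting internal wall segments:
Total internal walls: 9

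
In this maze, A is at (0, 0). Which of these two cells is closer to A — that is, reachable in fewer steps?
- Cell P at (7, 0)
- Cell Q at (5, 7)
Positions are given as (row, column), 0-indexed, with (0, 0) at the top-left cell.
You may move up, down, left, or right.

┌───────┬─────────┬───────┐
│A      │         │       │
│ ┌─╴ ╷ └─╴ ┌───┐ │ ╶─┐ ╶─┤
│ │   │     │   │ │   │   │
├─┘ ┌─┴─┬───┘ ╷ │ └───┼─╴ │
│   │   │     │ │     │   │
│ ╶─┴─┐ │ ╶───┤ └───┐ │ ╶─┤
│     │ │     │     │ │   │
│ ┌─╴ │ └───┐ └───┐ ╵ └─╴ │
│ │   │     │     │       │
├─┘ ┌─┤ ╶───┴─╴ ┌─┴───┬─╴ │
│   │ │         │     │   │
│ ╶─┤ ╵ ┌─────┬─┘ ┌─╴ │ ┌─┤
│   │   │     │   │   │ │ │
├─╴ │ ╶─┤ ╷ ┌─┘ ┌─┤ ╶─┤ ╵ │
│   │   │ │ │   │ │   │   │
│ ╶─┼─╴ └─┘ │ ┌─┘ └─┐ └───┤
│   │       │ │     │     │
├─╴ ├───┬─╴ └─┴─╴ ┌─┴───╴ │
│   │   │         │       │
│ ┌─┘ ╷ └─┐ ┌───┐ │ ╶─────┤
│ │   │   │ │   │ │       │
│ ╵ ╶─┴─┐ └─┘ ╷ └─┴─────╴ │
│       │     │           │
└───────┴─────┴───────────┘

Shortest path A → P at (7, 0): 17 steps
Shortest path A → Q at (5, 7): 32 steps

P is closer (17 steps vs 32 steps).

Path to P:

┌───────┬─────────┬───────┐
│A → ↓  │         │       │
│ ┌─╴ ╷ └─╴ ┌───┐ │ ╶─┐ ╶─┤
│ │↓ ↲│     │   │ │   │   │
├─┘ ┌─┴─┬───┘ ╷ │ └───┼─╴ │
│↓ ↲│   │     │ │     │   │
│ ╶─┴─┐ │ ╶───┤ └───┐ │ ╶─┤
│↳ → ↓│ │     │     │ │   │
│ ┌─╴ │ └───┐ └───┐ ╵ └─╴ │
│ │↓ ↲│     │     │       │
├─┘ ┌─┤ ╶───┴─╴ ┌─┴───┬─╴ │
│↓ ↲│ │         │     │   │
│ ╶─┤ ╵ ┌─────┬─┘ ┌─╴ │ ┌─┤
│↳ ↓│   │     │   │   │ │ │
├─╴ │ ╶─┤ ╷ ┌─┘ ┌─┤ ╶─┤ ╵ │
│P ↲│   │ │ │   │ │   │   │
│ ╶─┼─╴ └─┘ │ ┌─┘ └─┐ └───┤
│   │       │ │     │     │
├─╴ ├───┬─╴ └─┴─╴ ┌─┴───╴ │
│   │   │         │       │
│ ┌─┘ ╷ └─┐ ┌───┐ │ ╶─────┤
│ │   │   │ │   │ │       │
│ ╵ ╶─┴─┐ └─┘ ╷ └─┴─────╴ │
│       │     │           │
└───────┴─────┴───────────┘

Path to Q:

┌───────┬─────────┬───────┐
│A → → ↓│  ↱ → → ↓│       │
│ ┌─╴ ╷ └─╴ ┌───┐ │ ╶─┐ ╶─┤
│ │   │↳ → ↑│↓ ↰│↓│   │   │
├─┘ ┌─┴─┬───┘ ╷ │ └───┼─╴ │
│   │   │↓ ← ↲│↑│↳ → ↓│   │
│ ╶─┴─┐ │ ╶───┤ └───┐ │ ╶─┤
│     │ │↳ → ↓│↑ ← ↰│↓│   │
│ ┌─╴ │ └───┐ └───┐ ╵ └─╴ │
│ │   │     │↳ ↓  │↑ ↲    │
├─┘ ┌─┤ ╶───┴─╴ ┌─┴───┬─╴ │
│   │ │        Q│     │   │
│ ╶─┤ ╵ ┌─────┬─┘ ┌─╴ │ ┌─┤
│   │   │     │   │   │ │ │
├─╴ │ ╶─┤ ╷ ┌─┘ ┌─┤ ╶─┤ ╵ │
│   │   │ │ │   │ │   │   │
│ ╶─┼─╴ └─┘ │ ┌─┘ └─┐ └───┤
│   │       │ │     │     │
├─╴ ├───┬─╴ └─┴─╴ ┌─┴───╴ │
│   │   │         │       │
│ ┌─┘ ╷ └─┐ ┌───┐ │ ╶─────┤
│ │   │   │ │   │ │       │
│ ╵ ╶─┴─┐ └─┘ ╷ └─┴─────╴ │
│       │     │           │
└───────┴─────┴───────────┘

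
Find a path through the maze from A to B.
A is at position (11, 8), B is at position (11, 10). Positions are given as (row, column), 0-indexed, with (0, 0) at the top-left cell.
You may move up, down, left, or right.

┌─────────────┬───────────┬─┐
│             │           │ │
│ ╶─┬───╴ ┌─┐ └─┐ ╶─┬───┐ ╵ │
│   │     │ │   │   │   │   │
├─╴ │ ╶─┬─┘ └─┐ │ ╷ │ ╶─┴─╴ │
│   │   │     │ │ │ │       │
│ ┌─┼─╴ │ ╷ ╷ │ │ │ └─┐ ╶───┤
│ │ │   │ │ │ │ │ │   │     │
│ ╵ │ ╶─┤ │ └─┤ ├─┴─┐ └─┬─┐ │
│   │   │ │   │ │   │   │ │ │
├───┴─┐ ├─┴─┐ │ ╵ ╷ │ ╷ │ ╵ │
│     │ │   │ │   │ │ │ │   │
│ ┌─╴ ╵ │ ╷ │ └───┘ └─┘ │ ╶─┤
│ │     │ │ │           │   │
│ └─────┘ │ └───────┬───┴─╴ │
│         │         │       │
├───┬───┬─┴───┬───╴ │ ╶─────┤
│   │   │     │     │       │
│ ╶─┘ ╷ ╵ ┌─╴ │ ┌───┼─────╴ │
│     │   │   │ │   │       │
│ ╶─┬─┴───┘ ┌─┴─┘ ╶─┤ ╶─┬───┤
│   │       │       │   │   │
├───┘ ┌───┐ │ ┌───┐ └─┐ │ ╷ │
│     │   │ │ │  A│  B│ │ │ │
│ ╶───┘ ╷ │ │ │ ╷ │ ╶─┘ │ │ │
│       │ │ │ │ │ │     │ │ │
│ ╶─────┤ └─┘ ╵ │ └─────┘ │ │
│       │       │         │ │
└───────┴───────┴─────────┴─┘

Finding the shortest path from (11, 8) to (11, 10):
Path length: 12 steps
Directions: left → down → down → left → up → up → up → right → right → right → down → right

Solution:

┌─────────────┬───────────┬─┐
│             │           │ │
│ ╶─┬───╴ ┌─┐ └─┐ ╶─┬───┐ ╵ │
│   │     │ │   │   │   │   │
├─╴ │ ╶─┬─┘ └─┐ │ ╷ │ ╶─┴─╴ │
│   │   │     │ │ │ │       │
│ ┌─┼─╴ │ ╷ ╷ │ │ │ └─┐ ╶───┤
│ │ │   │ │ │ │ │ │   │     │
│ ╵ │ ╶─┤ │ └─┤ ├─┴─┐ └─┬─┐ │
│   │   │ │   │ │   │   │ │ │
├───┴─┐ ├─┴─┐ │ ╵ ╷ │ ╷ │ ╵ │
│     │ │   │ │   │ │ │ │   │
│ ┌─╴ ╵ │ ╷ │ └───┘ └─┘ │ ╶─┤
│ │     │ │ │           │   │
│ └─────┘ │ └───────┬───┴─╴ │
│         │         │       │
├───┬───┬─┴───┬───╴ │ ╶─────┤
│   │   │     │     │       │
│ ╶─┘ ╷ ╵ ┌─╴ │ ┌───┼─────╴ │
│     │   │   │ │   │       │
│ ╶─┬─┴───┘ ┌─┴─┘ ╶─┤ ╶─┬───┤
│   │       │↱ → → ↓│   │   │
├───┘ ┌───┐ │ ┌───┐ └─┐ │ ╷ │
│     │   │ │↑│↓ A│↳ B│ │ │ │
│ ╶───┘ ╷ │ │ │ ╷ │ ╶─┘ │ │ │
│       │ │ │↑│↓│ │     │ │ │
│ ╶─────┤ └─┘ ╵ │ └─────┘ │ │
│       │    ↑ ↲│         │ │
└───────┴───────┴─────────┴─┘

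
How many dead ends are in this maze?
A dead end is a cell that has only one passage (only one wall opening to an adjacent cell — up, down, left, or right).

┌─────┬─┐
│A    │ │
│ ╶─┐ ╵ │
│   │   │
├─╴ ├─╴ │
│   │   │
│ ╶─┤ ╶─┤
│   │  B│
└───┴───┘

Checking each cell for number of passages:

Dead ends found at positions:
  (0, 3)
  (3, 1)
  (3, 3)
Total dead ends: 3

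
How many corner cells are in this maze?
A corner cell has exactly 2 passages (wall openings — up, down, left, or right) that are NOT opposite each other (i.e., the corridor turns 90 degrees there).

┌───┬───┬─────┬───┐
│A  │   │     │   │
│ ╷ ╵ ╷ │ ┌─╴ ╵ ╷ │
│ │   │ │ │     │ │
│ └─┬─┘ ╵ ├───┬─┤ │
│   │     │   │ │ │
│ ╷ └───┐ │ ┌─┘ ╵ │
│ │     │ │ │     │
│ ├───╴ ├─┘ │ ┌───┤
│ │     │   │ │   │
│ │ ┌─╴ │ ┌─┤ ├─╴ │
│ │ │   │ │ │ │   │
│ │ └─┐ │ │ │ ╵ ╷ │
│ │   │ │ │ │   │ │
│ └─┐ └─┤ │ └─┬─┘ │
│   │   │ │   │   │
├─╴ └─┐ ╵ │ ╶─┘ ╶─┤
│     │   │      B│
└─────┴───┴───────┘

Counting corner cells (2 non-opposite passages):
Total corners: 35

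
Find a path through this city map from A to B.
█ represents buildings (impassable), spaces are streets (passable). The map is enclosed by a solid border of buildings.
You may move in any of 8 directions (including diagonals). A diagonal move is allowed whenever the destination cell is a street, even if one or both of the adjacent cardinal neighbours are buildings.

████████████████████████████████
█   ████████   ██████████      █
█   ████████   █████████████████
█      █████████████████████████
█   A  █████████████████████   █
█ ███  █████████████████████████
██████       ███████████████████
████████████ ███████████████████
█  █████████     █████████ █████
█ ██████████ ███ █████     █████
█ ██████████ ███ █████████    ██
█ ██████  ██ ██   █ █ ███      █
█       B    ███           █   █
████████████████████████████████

Finding the shortest path from A to B:
Movement: 8-directional
Path length: 16 steps
Directions: right → down-right → down-right → right → right → right → right → down-right → down → down → down → down → down-left → left → left → left

Solution:

████████████████████████████████
█   ████████   ██████████      █
█   ████████   █████████████████
█      █████████████████████████
█   A↘ █████████████████████   █
█ ███ ↘█████████████████████████
██████ →→→→↘ ███████████████████
████████████↓███████████████████
█  █████████↓    █████████ █████
█ ██████████↓███ █████     █████
█ ██████████↓███ █████████    ██
█ ██████  ██↙██   █ █ ███      █
█       B←←← ███           █   █
████████████████████████████████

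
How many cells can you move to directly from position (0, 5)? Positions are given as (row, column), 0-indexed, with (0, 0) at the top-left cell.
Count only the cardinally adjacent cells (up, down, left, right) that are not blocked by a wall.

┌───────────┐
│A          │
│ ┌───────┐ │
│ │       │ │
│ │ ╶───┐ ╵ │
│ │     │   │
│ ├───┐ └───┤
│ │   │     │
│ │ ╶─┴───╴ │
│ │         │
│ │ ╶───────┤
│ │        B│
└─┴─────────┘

Checking passable neighbors of (0, 5):
Neighbors: (1, 5), (0, 4)
Count: 2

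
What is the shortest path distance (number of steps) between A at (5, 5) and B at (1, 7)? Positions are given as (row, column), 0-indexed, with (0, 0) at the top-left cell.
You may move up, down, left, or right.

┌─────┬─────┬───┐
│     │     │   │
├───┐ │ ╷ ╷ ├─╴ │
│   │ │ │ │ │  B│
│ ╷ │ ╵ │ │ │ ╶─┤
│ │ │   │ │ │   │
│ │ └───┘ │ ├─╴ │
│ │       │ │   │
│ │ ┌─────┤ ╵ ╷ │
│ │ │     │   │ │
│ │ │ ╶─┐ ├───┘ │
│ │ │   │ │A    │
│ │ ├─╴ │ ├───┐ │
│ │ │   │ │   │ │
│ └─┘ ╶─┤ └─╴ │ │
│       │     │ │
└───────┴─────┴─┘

Finding path from (5, 5) to (1, 7):
Path: (5,5) → (5,6) → (5,7) → (4,7) → (3,7) → (2,7) → (2,6) → (1,6) → (1,7)
Distance: 8 steps

Solution:

┌─────┬─────┬───┐
│     │     │   │
├───┐ │ ╷ ╷ ├─╴ │
│   │ │ │ │ │↱ B│
│ ╷ │ ╵ │ │ │ ╶─┤
│ │ │   │ │ │↑ ↰│
│ │ └───┘ │ ├─╴ │
│ │       │ │  ↑│
│ │ ┌─────┤ ╵ ╷ │
│ │ │     │   │↑│
│ │ │ ╶─┐ ├───┘ │
│ │ │   │ │A → ↑│
│ │ ├─╴ │ ├───┐ │
│ │ │   │ │   │ │
│ └─┘ ╶─┤ └─╴ │ │
│       │     │ │
└───────┴─────┴─┘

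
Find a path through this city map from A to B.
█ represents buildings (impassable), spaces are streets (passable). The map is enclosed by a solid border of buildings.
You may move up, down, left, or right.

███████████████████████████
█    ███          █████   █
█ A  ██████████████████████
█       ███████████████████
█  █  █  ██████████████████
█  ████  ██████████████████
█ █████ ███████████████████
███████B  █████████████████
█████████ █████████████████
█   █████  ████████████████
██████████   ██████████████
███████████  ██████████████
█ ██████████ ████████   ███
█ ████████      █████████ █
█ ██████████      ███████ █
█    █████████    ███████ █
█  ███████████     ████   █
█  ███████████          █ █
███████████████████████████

Finding the shortest path from A to B:
Movement: cardinal only
Path length: 10 steps
Directions: down → right → right → right → right → right → down → down → down → down

Solution:

███████████████████████████
█    ███          █████   █
█ A  ██████████████████████
█ ↳→→→→↓███████████████████
█  █  █↓ ██████████████████
█  ████↓ ██████████████████
█ █████↓███████████████████
███████B  █████████████████
█████████ █████████████████
█   █████  ████████████████
██████████   ██████████████
███████████  ██████████████
█ ██████████ ████████   ███
█ ████████      █████████ █
█ ██████████      ███████ █
█    █████████    ███████ █
█  ███████████     ████   █
█  ███████████          █ █
███████████████████████████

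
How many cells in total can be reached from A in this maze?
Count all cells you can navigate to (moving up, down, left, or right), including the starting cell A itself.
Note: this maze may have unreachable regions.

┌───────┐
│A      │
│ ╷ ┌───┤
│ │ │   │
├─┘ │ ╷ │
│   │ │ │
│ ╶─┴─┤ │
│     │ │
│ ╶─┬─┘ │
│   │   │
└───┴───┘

Using BFS/flood-fill to find all reachable cells from A:
Maze size: 5 × 4 = 20 total cells
7 cell(s) are walled off and cannot be reached from A.
Reachable cells: 13

Reachable region (· marks reachable cells):

┌───────┐
│A · · ·│
│ ╷ ┌───┤
│·│·│   │
├─┘ │ ╷ │
│· ·│ │ │
│ ╶─┴─┤ │
│· · ·│ │
│ ╶─┬─┘ │
│· ·│   │
└───┴───┘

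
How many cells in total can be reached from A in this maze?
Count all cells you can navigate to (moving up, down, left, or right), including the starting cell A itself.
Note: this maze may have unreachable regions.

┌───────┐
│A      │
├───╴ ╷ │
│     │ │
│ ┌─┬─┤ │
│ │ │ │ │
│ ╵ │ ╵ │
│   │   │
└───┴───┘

Using BFS/flood-fill to find all reachable cells from A:
Maze size: 4 × 4 = 16 total cells
All cells are reachable — the maze is fully connected.
Reachable cells: 16

Reachable region (· marks reachable cells):

┌───────┐
│A · · ·│
├───╴ ╷ │
│· · ·│·│
│ ┌─┬─┤ │
│·│·│·│·│
│ ╵ │ ╵ │
│· ·│· ·│
└───┴───┘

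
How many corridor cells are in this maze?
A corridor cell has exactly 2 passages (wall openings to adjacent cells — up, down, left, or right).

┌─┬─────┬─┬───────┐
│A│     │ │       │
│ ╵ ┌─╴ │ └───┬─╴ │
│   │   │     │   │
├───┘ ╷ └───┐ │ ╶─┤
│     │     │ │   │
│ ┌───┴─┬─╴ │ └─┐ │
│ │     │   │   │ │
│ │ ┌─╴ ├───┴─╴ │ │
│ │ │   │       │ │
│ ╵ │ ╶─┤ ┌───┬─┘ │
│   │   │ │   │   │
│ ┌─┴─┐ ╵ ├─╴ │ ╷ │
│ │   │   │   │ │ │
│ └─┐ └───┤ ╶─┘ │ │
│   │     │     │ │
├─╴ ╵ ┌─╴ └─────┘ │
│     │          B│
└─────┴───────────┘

Counting cells with exactly 2 passages:
Total corridor cells: 67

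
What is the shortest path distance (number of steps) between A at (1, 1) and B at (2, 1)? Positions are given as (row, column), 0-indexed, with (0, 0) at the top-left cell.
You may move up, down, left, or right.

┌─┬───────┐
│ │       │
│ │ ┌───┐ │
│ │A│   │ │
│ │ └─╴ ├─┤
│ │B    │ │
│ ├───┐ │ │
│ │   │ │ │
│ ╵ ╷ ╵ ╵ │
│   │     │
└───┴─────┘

Finding path from (1, 1) to (2, 1):
Path: (1,1) → (2,1)
Distance: 1 steps

Solution:

┌─┬───────┐
│ │       │
│ │ ┌───┐ │
│ │A│   │ │
│ │ └─╴ ├─┤
│ │B    │ │
│ ├───┐ │ │
│ │   │ │ │
│ ╵ ╷ ╵ ╵ │
│   │     │
└───┴─────┘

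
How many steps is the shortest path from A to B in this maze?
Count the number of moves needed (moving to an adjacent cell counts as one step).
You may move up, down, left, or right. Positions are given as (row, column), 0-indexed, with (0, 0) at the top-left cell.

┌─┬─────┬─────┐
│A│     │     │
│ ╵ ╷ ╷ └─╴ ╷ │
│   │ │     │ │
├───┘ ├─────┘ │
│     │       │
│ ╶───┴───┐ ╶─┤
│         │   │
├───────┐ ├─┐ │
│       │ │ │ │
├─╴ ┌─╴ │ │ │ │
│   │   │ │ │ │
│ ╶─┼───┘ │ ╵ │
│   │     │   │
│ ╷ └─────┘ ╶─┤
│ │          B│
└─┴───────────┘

Using BFS to find shortest path:
Start: (0, 0), End: (7, 6)
Path found:
(0,0) → (1,0) → (1,1) → (0,1) → (0,2) → (0,3) → (1,3) → (1,4) → (1,5) → (0,5) → (0,6) → (1,6) → (2,6) → (2,5) → (3,5) → (3,6) → (4,6) → (5,6) → (6,6) → (6,5) → (7,5) → (7,6)
Number of steps: 21

Solution:

┌─┬─────┬─────┐
│A│↱ → ↓│  ↱ ↓│
│ ╵ ╷ ╷ └─╴ ╷ │
│↳ ↑│ │↳ → ↑│↓│
├───┘ ├─────┘ │
│     │    ↓ ↲│
│ ╶───┴───┐ ╶─┤
│         │↳ ↓│
├───────┐ ├─┐ │
│       │ │ │↓│
├─╴ ┌─╴ │ │ │ │
│   │   │ │ │↓│
│ ╶─┼───┘ │ ╵ │
│   │     │↓ ↲│
│ ╷ └─────┘ ╶─┤
│ │        ↳ B│
└─┴───────────┘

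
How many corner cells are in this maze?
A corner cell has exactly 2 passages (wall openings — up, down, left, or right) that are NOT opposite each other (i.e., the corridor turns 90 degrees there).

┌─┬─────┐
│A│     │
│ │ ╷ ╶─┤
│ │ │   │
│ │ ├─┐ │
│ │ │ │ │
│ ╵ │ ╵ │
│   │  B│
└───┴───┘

Counting corner cells (2 non-opposite passages):
Total corners: 7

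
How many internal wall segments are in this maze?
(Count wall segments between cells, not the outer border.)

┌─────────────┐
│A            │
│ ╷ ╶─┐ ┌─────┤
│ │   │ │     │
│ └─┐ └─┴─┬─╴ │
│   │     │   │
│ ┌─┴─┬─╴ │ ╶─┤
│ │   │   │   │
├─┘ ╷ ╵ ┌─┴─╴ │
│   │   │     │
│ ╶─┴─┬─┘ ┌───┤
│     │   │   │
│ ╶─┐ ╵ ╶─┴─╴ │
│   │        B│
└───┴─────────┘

Counting internal wall segments:
Total internal walls: 36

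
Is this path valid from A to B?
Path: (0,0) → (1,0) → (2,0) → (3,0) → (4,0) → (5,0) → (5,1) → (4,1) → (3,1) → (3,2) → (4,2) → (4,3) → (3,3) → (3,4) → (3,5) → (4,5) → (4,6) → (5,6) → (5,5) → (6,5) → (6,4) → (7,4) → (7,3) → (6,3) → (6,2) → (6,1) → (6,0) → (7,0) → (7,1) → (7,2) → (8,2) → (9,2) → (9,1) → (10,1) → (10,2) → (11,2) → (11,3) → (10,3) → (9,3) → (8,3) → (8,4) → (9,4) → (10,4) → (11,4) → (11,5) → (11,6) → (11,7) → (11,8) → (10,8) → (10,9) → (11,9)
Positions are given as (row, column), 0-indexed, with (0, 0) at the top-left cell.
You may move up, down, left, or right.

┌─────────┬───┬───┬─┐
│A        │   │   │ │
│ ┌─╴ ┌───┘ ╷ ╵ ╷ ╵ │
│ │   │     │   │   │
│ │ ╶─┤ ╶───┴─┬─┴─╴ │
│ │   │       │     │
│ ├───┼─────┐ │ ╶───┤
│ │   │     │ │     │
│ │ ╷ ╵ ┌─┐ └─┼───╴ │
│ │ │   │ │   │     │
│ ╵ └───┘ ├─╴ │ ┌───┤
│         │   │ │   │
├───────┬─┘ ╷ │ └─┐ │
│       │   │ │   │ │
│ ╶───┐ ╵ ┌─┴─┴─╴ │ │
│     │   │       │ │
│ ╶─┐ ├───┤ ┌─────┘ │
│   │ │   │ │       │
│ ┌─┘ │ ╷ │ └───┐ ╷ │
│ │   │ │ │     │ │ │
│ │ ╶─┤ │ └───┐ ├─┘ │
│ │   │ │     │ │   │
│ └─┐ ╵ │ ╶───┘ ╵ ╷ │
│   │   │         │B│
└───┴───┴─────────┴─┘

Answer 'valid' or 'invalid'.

Checking path validity:
Result: All consecutive moves are passable.

valid

Correct solution:

┌─────────┬───┬───┬─┐
│A        │   │   │ │
│ ┌─╴ ┌───┘ ╷ ╵ ╷ ╵ │
│↓│   │     │   │   │
│ │ ╶─┤ ╶───┴─┬─┴─╴ │
│↓│   │       │     │
│ ├───┼─────┐ │ ╶───┤
│↓│↱ ↓│↱ → ↓│ │     │
│ │ ╷ ╵ ┌─┐ └─┼───╴ │
│↓│↑│↳ ↑│ │↳ ↓│     │
│ ╵ └───┘ ├─╴ │ ┌───┤
│↳ ↑      │↓ ↲│ │   │
├───────┬─┘ ╷ │ └─┐ │
│↓ ← ← ↰│↓ ↲│ │   │ │
│ ╶───┐ ╵ ┌─┴─┴─╴ │ │
│↳ → ↓│↑ ↲│       │ │
│ ╶─┐ ├───┤ ┌─────┘ │
│   │↓│↱ ↓│ │       │
│ ┌─┘ │ ╷ │ └───┐ ╷ │
│ │↓ ↲│↑│↓│     │ │ │
│ │ ╶─┤ │ └───┐ ├─┘ │
│ │↳ ↓│↑│↓    │ │↱ ↓│
│ └─┐ ╵ │ ╶───┘ ╵ ╷ │
│   │↳ ↑│↳ → → → ↑│B│
└───┴───┴─────────┴─┘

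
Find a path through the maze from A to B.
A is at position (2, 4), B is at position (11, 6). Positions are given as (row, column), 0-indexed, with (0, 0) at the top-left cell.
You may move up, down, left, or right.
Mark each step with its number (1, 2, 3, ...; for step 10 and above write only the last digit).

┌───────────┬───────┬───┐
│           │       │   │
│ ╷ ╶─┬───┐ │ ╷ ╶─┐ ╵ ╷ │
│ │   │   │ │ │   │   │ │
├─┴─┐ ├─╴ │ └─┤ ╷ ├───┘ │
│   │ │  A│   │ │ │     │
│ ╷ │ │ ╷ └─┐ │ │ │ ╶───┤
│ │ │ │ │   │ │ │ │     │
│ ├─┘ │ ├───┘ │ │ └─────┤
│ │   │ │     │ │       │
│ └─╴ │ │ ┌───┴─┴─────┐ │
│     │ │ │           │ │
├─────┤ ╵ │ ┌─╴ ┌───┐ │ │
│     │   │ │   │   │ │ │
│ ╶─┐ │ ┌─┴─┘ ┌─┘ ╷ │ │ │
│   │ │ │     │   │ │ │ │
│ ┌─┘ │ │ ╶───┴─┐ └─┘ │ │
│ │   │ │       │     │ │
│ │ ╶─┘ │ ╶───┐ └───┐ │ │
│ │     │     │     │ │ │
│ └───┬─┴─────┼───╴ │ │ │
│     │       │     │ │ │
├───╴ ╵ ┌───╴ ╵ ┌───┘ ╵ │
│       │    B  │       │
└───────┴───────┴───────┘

Finding the shortest path from (2, 4) to (11, 6):
Path length: 29 steps
Directions: left → down → down → down → down → down → down → down → left → left → up → right → up → up → left → left → down → down → down → down → right → right → down → right → up → right → right → right → down

Solution:

┌───────────┬───────┬───┐
│           │       │   │
│ ╷ ╶─┬───┐ │ ╷ ╶─┐ ╵ ╷ │
│ │   │   │ │ │   │   │ │
├─┴─┐ ├─╴ │ └─┤ ╷ ├───┘ │
│   │ │1 A│   │ │ │     │
│ ╷ │ │ ╷ └─┐ │ │ │ ╶───┤
│ │ │ │2│   │ │ │ │     │
│ ├─┘ │ ├───┘ │ │ └─────┤
│ │   │3│     │ │       │
│ └─╴ │ │ ┌───┴─┴─────┐ │
│     │4│ │           │ │
├─────┤ ╵ │ ┌─╴ ┌───┐ │ │
│6 5 4│5  │ │   │   │ │ │
│ ╶─┐ │ ┌─┴─┘ ┌─┘ ╷ │ │ │
│7  │3│6│     │   │ │ │ │
│ ┌─┘ │ │ ╶───┴─┐ └─┘ │ │
│8│1 2│7│       │     │ │
│ │ ╶─┘ │ ╶───┐ └───┐ │ │
│9│0 9 8│     │     │ │ │
│ └───┬─┴─────┼───╴ │ │ │
│0 1 2│5 6 7 8│     │ │ │
├───╴ ╵ ┌───╴ ╵ ┌───┘ ╵ │
│    3 4│    B  │       │
└───────┴───────┴───────┘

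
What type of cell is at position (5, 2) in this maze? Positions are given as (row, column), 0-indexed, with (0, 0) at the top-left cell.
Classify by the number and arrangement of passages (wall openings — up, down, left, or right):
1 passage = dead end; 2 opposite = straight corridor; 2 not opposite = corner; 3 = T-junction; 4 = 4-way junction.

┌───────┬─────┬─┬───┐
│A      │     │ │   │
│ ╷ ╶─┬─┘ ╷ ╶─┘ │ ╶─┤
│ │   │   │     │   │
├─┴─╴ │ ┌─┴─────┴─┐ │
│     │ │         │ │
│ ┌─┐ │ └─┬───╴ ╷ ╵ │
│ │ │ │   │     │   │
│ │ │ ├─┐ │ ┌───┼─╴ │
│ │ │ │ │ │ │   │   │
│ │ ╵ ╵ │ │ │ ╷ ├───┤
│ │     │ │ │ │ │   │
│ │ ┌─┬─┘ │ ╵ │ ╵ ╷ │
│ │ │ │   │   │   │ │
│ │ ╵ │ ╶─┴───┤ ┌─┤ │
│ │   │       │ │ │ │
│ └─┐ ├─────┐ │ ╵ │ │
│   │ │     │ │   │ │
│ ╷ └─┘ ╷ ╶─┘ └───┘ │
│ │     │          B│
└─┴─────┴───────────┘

Checking cell at (5, 2):
Number of passages: 3
Cell type: T-junction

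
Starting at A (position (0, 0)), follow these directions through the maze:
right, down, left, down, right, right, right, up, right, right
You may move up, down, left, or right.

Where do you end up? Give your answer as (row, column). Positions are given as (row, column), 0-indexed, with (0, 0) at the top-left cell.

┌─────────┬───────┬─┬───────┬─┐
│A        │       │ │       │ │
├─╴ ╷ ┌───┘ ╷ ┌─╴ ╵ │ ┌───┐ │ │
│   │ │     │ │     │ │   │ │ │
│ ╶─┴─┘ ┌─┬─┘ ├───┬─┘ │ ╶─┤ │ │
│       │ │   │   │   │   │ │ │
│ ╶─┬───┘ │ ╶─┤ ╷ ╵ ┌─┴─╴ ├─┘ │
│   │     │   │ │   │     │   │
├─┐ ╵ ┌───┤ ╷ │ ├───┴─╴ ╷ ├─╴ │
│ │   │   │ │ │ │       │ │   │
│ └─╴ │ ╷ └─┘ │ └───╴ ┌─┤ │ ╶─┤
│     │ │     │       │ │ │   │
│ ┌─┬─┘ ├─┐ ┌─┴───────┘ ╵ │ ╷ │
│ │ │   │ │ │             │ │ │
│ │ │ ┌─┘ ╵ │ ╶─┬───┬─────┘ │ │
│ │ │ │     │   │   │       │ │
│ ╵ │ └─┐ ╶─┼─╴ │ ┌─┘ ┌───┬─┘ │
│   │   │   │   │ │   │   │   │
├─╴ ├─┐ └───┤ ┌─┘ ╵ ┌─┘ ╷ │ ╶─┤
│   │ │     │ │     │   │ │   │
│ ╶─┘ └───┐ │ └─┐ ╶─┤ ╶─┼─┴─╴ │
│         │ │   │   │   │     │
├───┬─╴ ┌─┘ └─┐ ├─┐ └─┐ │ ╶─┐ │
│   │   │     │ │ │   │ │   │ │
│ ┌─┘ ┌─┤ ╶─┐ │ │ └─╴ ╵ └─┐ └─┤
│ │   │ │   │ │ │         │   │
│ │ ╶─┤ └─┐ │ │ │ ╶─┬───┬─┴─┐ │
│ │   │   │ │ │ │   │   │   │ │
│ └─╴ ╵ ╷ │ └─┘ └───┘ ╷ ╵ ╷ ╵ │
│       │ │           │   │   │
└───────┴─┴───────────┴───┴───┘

Following directions step by step:
Start: (0, 0)
  right: (0, 0) → (0, 1)
  down: (0, 1) → (1, 1)
  left: (1, 1) → (1, 0)
  down: (1, 0) → (2, 0)
  right: (2, 0) → (2, 1)
  right: (2, 1) → (2, 2)
  right: (2, 2) → (2, 3)
  up: (2, 3) → (1, 3)
  right: (1, 3) → (1, 4)
  right: (1, 4) → (1, 5)
Final position: (1, 5)

Path taken:

┌─────────┬───────┬─┬───────┬─┐
│A ↓      │       │ │       │ │
├─╴ ╷ ┌───┘ ╷ ┌─╴ ╵ │ ┌───┐ │ │
│↓ ↲│ │↱ → B│ │     │ │   │ │ │
│ ╶─┴─┘ ┌─┬─┘ ├───┬─┘ │ ╶─┤ │ │
│↳ → → ↑│ │   │   │   │   │ │ │
│ ╶─┬───┘ │ ╶─┤ ╷ ╵ ┌─┴─╴ ├─┘ │
│   │     │   │ │   │     │   │
├─┐ ╵ ┌───┤ ╷ │ ├───┴─╴ ╷ ├─╴ │
│ │   │   │ │ │ │       │ │   │
│ └─╴ │ ╷ └─┘ │ └───╴ ┌─┤ │ ╶─┤
│     │ │     │       │ │ │   │
│ ┌─┬─┘ ├─┐ ┌─┴───────┘ ╵ │ ╷ │
│ │ │   │ │ │             │ │ │
│ │ │ ┌─┘ ╵ │ ╶─┬───┬─────┘ │ │
│ │ │ │     │   │   │       │ │
│ ╵ │ └─┐ ╶─┼─╴ │ ┌─┘ ┌───┬─┘ │
│   │   │   │   │ │   │   │   │
├─╴ ├─┐ └───┤ ┌─┘ ╵ ┌─┘ ╷ │ ╶─┤
│   │ │     │ │     │   │ │   │
│ ╶─┘ └───┐ │ └─┐ ╶─┤ ╶─┼─┴─╴ │
│         │ │   │   │   │     │
├───┬─╴ ┌─┘ └─┐ ├─┐ └─┐ │ ╶─┐ │
│   │   │     │ │ │   │ │   │ │
│ ┌─┘ ┌─┤ ╶─┐ │ │ └─╴ ╵ └─┐ └─┤
│ │   │ │   │ │ │         │   │
│ │ ╶─┤ └─┐ │ │ │ ╶─┬───┬─┴─┐ │
│ │   │   │ │ │ │   │   │   │ │
│ └─╴ ╵ ╷ │ └─┘ └───┘ ╷ ╵ ╷ ╵ │
│       │ │           │   │   │
└───────┴─┴───────────┴───┴───┘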